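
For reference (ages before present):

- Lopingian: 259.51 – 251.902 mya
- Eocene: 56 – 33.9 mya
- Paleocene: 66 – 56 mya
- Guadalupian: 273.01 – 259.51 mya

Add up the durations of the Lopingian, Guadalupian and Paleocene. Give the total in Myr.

31.108 million years

Each duration: Lopingian = 7.608; Guadalupian = 13.5; Paleocene = 10.
Sum: 7.608 + 13.5 + 10 = 31.108 Myr.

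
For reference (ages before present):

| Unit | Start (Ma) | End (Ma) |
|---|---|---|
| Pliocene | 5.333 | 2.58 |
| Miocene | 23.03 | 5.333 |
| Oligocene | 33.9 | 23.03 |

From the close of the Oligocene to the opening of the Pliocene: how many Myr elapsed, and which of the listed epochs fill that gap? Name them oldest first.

17.697 million years; Miocene

End of Oligocene = 23.03 Ma; start of Pliocene = 5.333 Ma.
Gap = 23.03 − 5.333 = 17.697 Myr.
Epochs wholly inside 23.03–5.333 Ma: Miocene (23.03–5.333).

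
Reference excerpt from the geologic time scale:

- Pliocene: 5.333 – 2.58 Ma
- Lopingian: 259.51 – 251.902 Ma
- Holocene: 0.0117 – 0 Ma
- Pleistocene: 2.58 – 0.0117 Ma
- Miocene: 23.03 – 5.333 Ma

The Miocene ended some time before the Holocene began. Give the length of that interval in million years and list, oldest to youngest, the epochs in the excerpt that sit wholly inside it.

5.3213 million years; Pliocene, Pleistocene

The Miocene closes at 5.333 Ma and the Holocene opens at 0.0117 Ma, so the interval is 5.333 − 0.0117 = 5.3213 Myr.
An epoch fits inside if it starts at or after 5.333 Ma and ends at or before 0.0117 Ma; oldest first that gives Pliocene, Pleistocene.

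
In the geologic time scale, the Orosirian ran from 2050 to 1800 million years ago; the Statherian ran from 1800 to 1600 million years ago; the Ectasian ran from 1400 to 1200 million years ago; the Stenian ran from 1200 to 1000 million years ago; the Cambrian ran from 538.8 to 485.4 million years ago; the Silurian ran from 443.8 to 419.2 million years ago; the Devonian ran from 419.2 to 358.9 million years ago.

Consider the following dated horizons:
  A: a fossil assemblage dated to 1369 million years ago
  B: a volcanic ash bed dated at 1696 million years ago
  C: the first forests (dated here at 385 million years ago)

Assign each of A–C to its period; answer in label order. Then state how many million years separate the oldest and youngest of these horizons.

A — Ectasian; B — Statherian; C — Devonian; span 1311 million years

A: 1369 Ma lies in 1400–1200 Ma, so Ectasian.
B: 1696 Ma lies in 1800–1600 Ma, so Statherian.
C: 385 Ma lies in 419.2–358.9 Ma, so Devonian.
Oldest = 1696 Ma, youngest = 385 Ma → span 1311 Myr.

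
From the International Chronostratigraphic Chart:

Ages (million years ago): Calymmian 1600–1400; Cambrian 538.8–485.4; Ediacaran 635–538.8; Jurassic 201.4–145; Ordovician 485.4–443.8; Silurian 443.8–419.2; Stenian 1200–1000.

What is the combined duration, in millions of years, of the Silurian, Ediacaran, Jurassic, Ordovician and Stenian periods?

Each duration: Silurian = 24.6; Ediacaran = 96.2; Jurassic = 56.4; Ordovician = 41.6; Stenian = 200.
Sum: 24.6 + 96.2 + 56.4 + 41.6 + 200 = 418.8 Myr.

418.8 million years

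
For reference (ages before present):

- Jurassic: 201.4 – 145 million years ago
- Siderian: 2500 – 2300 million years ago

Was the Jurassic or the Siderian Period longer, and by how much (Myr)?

Jurassic: 201.4 − 145 = 56.4 Myr.
Siderian: 2500 − 2300 = 200 Myr.
Difference: 200 − 56.4 = 143.6 Myr, so the Siderian was longer.

Siderian, by 143.6 million years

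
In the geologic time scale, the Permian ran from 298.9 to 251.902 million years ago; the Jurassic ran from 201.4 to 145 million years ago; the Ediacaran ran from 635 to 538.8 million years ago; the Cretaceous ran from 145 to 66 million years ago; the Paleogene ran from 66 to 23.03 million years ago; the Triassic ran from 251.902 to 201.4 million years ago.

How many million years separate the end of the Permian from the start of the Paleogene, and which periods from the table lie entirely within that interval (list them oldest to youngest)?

The Permian closes at 251.902 Ma and the Paleogene opens at 66 Ma, so the interval is 251.902 − 66 = 185.902 Myr.
A period fits inside if it starts at or after 251.902 Ma and ends at or before 66 Ma; oldest first that gives Triassic, Jurassic, Cretaceous.

185.902 million years; Triassic, Jurassic, Cretaceous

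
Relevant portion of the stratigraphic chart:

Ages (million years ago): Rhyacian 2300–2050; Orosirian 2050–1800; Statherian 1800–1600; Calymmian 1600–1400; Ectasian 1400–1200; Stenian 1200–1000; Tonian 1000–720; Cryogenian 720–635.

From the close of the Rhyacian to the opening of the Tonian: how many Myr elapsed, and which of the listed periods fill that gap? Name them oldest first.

End of Rhyacian = 2050 Ma; start of Tonian = 1000 Ma.
Gap = 2050 − 1000 = 1050 Myr.
Periods wholly inside 2050–1000 Ma: Orosirian (2050–1800), Statherian (1800–1600), Calymmian (1600–1400), Ectasian (1400–1200), Stenian (1200–1000).

1050 million years; Orosirian, Statherian, Calymmian, Ectasian, Stenian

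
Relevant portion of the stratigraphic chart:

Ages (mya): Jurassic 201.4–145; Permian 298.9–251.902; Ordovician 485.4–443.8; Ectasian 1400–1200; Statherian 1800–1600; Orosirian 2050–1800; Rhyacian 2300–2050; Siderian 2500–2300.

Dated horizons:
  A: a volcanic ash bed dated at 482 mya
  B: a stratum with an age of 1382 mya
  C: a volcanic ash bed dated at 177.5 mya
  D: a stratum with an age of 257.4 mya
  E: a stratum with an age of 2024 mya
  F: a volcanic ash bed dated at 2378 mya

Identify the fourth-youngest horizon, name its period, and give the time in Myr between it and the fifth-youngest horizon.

Sorted youngest-first by Ma: C (177.5), D (257.4), A (482), B (1382), E (2024), F (2378).
The fourth youngest is B at 1382 Ma, which lies in 1400–1200 Ma: the Ectasian.
The fifth youngest is E at 2024 Ma; separation = |1382 − 2024| = 642 Myr.

B, in the Ectasian; 642 million years to E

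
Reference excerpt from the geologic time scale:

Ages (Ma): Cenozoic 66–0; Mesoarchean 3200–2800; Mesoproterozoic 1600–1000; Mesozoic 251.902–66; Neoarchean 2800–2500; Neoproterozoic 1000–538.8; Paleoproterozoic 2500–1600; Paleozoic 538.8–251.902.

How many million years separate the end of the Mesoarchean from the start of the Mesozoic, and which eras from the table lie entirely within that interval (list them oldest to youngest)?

2548.098 million years; Neoarchean, Paleoproterozoic, Mesoproterozoic, Neoproterozoic, Paleozoic

The Mesoarchean closes at 2800 Ma and the Mesozoic opens at 251.902 Ma, so the interval is 2800 − 251.902 = 2548.098 Myr.
An era fits inside if it starts at or after 2800 Ma and ends at or before 251.902 Ma; oldest first that gives Neoarchean, Paleoproterozoic, Mesoproterozoic, Neoproterozoic, Paleozoic.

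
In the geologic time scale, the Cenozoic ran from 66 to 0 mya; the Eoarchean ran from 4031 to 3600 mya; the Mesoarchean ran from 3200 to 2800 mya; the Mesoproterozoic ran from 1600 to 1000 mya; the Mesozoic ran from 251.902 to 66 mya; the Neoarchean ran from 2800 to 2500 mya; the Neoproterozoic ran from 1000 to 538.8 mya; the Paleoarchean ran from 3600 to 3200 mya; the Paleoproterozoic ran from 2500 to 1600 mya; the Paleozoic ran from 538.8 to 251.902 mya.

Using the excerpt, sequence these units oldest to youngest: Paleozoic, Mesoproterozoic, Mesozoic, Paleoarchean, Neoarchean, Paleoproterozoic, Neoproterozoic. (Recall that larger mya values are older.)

The oldest of these is Paleoarchean (starts 3600 Ma) and the youngest is Mesozoic (ends 66 Ma).
In between, by decreasing start age: Neoarchean (2800), Paleoproterozoic (2500), Mesoproterozoic (1600), Neoproterozoic (1000), Paleozoic (538.8).

Paleoarchean, Neoarchean, Paleoproterozoic, Mesoproterozoic, Neoproterozoic, Paleozoic, Mesozoic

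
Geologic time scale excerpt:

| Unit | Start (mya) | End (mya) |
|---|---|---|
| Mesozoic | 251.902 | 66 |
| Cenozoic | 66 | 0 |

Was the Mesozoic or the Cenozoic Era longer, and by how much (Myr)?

Mesozoic: 251.902 − 66 = 185.902 Myr.
Cenozoic: 66 − 0 = 66 Myr.
Difference: 185.902 − 66 = 119.902 Myr, so the Mesozoic was longer.

Mesozoic, by 119.902 million years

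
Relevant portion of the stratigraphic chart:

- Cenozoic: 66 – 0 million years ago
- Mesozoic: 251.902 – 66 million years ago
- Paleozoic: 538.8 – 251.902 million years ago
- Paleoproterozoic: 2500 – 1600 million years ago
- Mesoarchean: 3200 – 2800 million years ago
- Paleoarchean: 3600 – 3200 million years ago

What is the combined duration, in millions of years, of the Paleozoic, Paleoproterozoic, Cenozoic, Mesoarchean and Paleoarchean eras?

Each duration: Paleozoic = 286.898; Paleoproterozoic = 900; Cenozoic = 66; Mesoarchean = 400; Paleoarchean = 400.
Sum: 286.898 + 900 + 66 + 400 + 400 = 2052.898 Myr.

2052.898 million years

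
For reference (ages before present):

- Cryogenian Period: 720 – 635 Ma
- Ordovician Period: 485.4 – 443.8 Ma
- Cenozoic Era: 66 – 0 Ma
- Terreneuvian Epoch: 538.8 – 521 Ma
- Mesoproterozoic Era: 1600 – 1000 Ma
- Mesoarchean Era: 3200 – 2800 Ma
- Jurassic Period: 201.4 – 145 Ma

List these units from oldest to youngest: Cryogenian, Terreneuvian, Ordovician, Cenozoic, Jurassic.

Cryogenian → Terreneuvian → Ordovician → Jurassic → Cenozoic

Read off each span (Ma): Cryogenian 720–635; Terreneuvian 538.8–521; Ordovician 485.4–443.8; Cenozoic 66–0; Jurassic 201.4–145.
Larger Ma is older, so oldest→youngest is Cryogenian, Terreneuvian, Ordovician, Jurassic, Cenozoic.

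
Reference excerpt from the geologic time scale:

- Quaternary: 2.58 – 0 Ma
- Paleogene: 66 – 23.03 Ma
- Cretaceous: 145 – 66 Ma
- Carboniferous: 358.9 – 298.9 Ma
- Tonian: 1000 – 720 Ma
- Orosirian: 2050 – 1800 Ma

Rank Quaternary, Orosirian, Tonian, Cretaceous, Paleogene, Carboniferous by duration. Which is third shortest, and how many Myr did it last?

Start − end for each: Quaternary 2.58 − 0 = 2.58; Orosirian 2050 − 1800 = 250; Tonian 1000 − 720 = 280; Cretaceous 145 − 66 = 79; Paleogene 66 − 23.03 = 42.97; Carboniferous 358.9 − 298.9 = 60.
Ranking these from shortest: Quaternary < Paleogene < Carboniferous < Cretaceous < Orosirian < Tonian.
Position 3 in that ranking is Carboniferous, which lasted 60 Myr.

Carboniferous, 60 million years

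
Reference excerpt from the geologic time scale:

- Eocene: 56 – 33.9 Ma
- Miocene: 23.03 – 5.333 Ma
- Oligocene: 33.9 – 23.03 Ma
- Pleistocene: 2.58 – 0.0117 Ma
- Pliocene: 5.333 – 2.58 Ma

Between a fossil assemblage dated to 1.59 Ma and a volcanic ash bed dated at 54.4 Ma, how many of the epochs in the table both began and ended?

3

54.4 Ma sits inside the Eocene (56–33.9) and 1.59 Ma inside the Pleistocene (2.58–0.0117); neither of those is wholly between the two dates.
The listed epochs lying completely between them are Oligocene, Miocene, Pliocene — 3 in all.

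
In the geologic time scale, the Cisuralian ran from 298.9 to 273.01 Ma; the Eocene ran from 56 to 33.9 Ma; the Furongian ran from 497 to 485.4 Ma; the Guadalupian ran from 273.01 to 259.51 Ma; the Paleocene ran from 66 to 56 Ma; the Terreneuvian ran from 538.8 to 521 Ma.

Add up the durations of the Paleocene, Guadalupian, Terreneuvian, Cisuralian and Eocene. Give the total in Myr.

89.29 million years

Duration is start − end for each: (66 − 56) + (273.01 − 259.51) + (538.8 − 521) + (298.9 − 273.01) + (56 − 33.9).
That is 10 + 13.5 + 17.8 + 25.89 + 22.1, which totals 89.29 million years.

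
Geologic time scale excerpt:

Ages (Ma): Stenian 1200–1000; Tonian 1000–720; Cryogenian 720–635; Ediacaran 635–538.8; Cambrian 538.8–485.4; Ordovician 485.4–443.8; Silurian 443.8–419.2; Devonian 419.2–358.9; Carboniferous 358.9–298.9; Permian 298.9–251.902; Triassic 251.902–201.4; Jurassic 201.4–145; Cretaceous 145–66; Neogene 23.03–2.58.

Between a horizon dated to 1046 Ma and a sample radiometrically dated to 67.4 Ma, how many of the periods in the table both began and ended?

11

1046 Ma sits inside the Stenian (1200–1000) and 67.4 Ma inside the Cretaceous (145–66); neither of those is wholly between the two dates.
The listed periods lying completely between them are Tonian, Cryogenian, Ediacaran, Cambrian, Ordovician, Silurian, Devonian, Carboniferous, Permian, Triassic, Jurassic — 11 in all.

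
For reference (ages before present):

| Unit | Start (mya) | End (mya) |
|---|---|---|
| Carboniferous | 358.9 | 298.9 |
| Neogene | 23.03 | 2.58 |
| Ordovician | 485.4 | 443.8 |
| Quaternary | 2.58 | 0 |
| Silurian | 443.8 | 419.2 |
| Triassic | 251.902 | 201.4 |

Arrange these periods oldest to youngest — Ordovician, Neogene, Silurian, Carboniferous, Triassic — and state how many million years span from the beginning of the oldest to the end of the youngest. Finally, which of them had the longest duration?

Ordovician, Silurian, Carboniferous, Triassic, Neogene; total span 482.82 Myr; longest is Carboniferous

Start ages (Ma): Ordovician 485.4, Silurian 443.8, Carboniferous 358.9, Triassic 251.902, Neogene 23.03.
Ordered oldest to youngest: Ordovician, Silurian, Carboniferous, Triassic, Neogene.
Span = 485.4 − 2.58 = 482.82 Myr.
Durations: Triassic 50.502, Ordovician 41.6, Silurian 24.6, Carboniferous 60, Neogene 20.45 → longest is Carboniferous (60 Myr).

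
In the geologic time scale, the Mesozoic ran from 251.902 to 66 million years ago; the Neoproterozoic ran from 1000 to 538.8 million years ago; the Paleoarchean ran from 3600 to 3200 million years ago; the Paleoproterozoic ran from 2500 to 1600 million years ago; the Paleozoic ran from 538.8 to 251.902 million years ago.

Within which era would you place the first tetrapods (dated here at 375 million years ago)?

375 Ma lies between 538.8 and 251.902 Ma, so it falls in the Paleozoic.

Paleozoic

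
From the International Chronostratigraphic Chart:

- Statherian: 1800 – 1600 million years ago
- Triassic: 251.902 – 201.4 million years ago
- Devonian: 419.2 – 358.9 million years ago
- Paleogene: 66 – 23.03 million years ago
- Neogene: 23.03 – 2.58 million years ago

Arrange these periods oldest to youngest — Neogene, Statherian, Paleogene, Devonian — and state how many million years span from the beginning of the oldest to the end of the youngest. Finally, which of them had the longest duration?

Start ages (Ma): Statherian 1800, Devonian 419.2, Paleogene 66, Neogene 23.03.
Ordered oldest to youngest: Statherian, Devonian, Paleogene, Neogene.
Span = 1800 − 2.58 = 1797.42 Myr.
Durations: Paleogene 42.97, Neogene 20.45, Devonian 60.3, Statherian 200 → longest is Statherian (200 Myr).

Statherian → Devonian → Paleogene → Neogene; total span 1797.42 Myr; longest is Statherian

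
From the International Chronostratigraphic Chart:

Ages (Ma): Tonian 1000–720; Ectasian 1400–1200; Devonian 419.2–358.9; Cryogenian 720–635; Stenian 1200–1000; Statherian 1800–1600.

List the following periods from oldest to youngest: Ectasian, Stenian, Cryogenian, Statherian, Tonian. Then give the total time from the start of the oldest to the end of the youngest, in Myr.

Start ages (Ma): Statherian 1800, Ectasian 1400, Stenian 1200, Tonian 1000, Cryogenian 720.
Ordered oldest to youngest: Statherian, Ectasian, Stenian, Tonian, Cryogenian.
Span = 1800 − 635 = 1165 Myr.

Statherian, Ectasian, Stenian, Tonian, Cryogenian; total span 1165 Myr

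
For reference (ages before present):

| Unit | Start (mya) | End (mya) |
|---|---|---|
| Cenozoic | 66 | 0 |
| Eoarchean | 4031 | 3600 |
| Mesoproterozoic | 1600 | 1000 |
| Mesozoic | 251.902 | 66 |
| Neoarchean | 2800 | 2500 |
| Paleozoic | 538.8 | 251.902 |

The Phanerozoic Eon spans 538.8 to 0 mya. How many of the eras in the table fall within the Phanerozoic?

3

Eras inside 538.8–0 Ma: Paleozoic, Mesozoic, Cenozoic — 3 in total.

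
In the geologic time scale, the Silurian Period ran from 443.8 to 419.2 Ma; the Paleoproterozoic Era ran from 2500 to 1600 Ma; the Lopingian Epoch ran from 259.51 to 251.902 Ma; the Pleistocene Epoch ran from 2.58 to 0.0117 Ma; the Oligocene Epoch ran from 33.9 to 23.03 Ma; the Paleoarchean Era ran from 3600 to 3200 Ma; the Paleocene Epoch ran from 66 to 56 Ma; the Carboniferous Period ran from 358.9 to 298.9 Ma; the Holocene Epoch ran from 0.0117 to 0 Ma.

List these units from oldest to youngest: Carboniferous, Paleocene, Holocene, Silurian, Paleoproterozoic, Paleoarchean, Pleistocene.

Sorting by start age (descending Ma, since larger Ma = older): Paleoarchean start 3600, Paleoproterozoic start 2500, Silurian start 443.8, Carboniferous start 358.9, Paleocene start 66, Pleistocene start 2.58, Holocene start 0.0117.

Paleoarchean, Paleoproterozoic, Silurian, Carboniferous, Paleocene, Pleistocene, Holocene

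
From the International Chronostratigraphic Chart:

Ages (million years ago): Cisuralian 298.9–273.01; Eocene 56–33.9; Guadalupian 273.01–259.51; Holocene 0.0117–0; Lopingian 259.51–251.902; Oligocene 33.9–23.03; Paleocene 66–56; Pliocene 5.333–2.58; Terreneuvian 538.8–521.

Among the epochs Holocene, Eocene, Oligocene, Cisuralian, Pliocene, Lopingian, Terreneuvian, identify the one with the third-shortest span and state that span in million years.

Start − end for each: Holocene 0.0117 − 0 = 0.0117; Eocene 56 − 33.9 = 22.1; Oligocene 33.9 − 23.03 = 10.87; Cisuralian 298.9 − 273.01 = 25.89; Pliocene 5.333 − 2.58 = 2.753; Lopingian 259.51 − 251.902 = 7.608; Terreneuvian 538.8 − 521 = 17.8.
Ranking these from shortest: Holocene < Pliocene < Lopingian < Oligocene < Terreneuvian < Eocene < Cisuralian.
Position 3 in that ranking is Lopingian, which lasted 7.608 Myr.

Lopingian, 7.608 million years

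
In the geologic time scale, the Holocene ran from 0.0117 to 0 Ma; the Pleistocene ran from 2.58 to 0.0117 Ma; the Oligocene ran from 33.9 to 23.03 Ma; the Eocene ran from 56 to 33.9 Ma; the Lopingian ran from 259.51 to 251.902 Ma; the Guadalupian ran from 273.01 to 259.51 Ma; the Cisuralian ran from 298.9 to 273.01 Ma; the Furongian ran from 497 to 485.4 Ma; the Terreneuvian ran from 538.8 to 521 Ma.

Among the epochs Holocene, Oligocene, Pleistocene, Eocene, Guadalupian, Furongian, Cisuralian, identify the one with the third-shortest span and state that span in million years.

Durations: Holocene 0.0117; Oligocene 10.87; Pleistocene 2.5683; Eocene 22.1; Guadalupian 13.5; Furongian 11.6; Cisuralian 25.89 Myr.
Sorted shortest-first: Holocene (0.0117), Pleistocene (2.5683), Oligocene (10.87), Furongian (11.6), Guadalupian (13.5), Eocene (22.1), Cisuralian (25.89).
The third shortest is Oligocene at 10.87 Myr.

Oligocene, 10.87 million years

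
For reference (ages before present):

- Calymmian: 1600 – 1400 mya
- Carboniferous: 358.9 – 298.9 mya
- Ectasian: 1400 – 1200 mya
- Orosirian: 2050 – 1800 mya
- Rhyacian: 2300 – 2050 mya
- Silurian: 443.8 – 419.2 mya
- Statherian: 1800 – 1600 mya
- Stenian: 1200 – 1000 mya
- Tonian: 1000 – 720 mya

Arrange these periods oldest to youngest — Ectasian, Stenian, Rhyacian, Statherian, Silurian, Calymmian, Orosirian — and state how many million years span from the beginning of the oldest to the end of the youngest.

Rhyacian, Orosirian, Statherian, Calymmian, Ectasian, Stenian, Silurian; total span 1880.8 Myr

From the excerpt: Ectasian 1400–1200; Stenian 1200–1000; Rhyacian 2300–2050; Statherian 1800–1600; Silurian 443.8–419.2; Calymmian 1600–1400; Orosirian 2050–1800 (Ma).
Larger Ma is earlier, so the oldest is Rhyacian and the youngest is Silurian; oldest to youngest: Rhyacian, Orosirian, Statherian, Calymmian, Ectasian, Stenian, Silurian.
Oldest start 2300 minus youngest end 419.2 gives 1880.8 Myr overall.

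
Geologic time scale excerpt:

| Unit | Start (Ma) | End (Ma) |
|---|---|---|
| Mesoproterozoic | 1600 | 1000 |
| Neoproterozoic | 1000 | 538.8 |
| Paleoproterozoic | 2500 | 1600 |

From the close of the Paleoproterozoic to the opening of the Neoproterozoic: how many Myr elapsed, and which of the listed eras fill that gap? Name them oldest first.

600 million years; Mesoproterozoic

The Paleoproterozoic closes at 1600 Ma and the Neoproterozoic opens at 1000 Ma, so the interval is 1600 − 1000 = 600 Myr.
An era fits inside if it starts at or after 1600 Ma and ends at or before 1000 Ma; oldest first that gives Mesoproterozoic.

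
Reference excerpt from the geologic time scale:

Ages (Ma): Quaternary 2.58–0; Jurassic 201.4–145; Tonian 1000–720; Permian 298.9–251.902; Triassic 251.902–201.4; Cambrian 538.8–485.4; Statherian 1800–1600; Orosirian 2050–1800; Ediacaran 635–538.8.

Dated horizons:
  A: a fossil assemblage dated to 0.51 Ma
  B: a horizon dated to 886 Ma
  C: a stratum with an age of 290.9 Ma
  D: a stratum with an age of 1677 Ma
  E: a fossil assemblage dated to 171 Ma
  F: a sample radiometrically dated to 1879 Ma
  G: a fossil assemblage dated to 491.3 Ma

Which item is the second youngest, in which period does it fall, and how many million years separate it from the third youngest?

E, in the Jurassic; 119.9 million years to C

Smaller Ma means younger, so youngest first: A 0.51 < E 171 < C 290.9 < G 491.3 < B 886 < D 1677 < F 1879.
Counting 2 along gives E (171 Ma); the excerpt puts that inside the Jurassic, 201.4–145 Ma.
Next in line is C (290.9 Ma), and 290.9 − 171 = 119.9 Myr.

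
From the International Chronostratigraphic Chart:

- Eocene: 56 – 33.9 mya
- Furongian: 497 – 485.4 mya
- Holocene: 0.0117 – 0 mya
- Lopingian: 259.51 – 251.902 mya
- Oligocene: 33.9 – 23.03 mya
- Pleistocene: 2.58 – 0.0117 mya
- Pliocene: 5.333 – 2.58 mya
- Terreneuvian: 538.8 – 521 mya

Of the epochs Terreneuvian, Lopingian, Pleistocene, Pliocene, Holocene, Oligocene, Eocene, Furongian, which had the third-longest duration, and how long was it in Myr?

Durations: Terreneuvian 17.8; Lopingian 7.608; Pleistocene 2.5683; Pliocene 2.753; Holocene 0.0117; Oligocene 10.87; Eocene 22.1; Furongian 11.6 Myr.
Sorted longest-first: Eocene (22.1), Terreneuvian (17.8), Furongian (11.6), Oligocene (10.87), Lopingian (7.608), Pliocene (2.753), Pleistocene (2.5683), Holocene (0.0117).
The third longest is Furongian at 11.6 Myr.

Furongian, 11.6 million years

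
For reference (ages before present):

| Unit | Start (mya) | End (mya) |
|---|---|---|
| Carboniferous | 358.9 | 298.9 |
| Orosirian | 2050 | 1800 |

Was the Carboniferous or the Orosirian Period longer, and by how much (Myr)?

Carboniferous: 358.9 − 298.9 = 60 Myr.
Orosirian: 2050 − 1800 = 250 Myr.
Difference: 250 − 60 = 190 Myr, so the Orosirian was longer.

Orosirian, by 190 million years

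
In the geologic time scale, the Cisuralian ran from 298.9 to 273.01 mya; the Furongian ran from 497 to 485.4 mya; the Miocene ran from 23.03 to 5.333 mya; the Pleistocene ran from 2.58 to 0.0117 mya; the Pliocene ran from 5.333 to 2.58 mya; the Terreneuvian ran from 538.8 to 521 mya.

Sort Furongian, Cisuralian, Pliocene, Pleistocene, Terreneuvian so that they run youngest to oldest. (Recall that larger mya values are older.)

Read off each span (Ma): Furongian 497–485.4; Cisuralian 298.9–273.01; Pliocene 5.333–2.58; Pleistocene 2.58–0.0117; Terreneuvian 538.8–521.
Larger Ma is older, so oldest→youngest is Terreneuvian, Furongian, Cisuralian, Pliocene, Pleistocene; reverse it for youngest→oldest.

Pleistocene → Pliocene → Cisuralian → Furongian → Terreneuvian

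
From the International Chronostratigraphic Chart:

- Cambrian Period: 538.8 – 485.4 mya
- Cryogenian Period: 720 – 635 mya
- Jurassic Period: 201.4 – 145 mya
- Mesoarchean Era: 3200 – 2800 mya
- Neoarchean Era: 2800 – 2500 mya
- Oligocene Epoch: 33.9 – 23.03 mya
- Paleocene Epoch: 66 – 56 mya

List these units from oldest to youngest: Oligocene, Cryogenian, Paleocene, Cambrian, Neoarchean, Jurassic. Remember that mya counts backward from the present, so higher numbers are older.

Neoarchean, Cryogenian, Cambrian, Jurassic, Paleocene, Oligocene

The oldest of these is Neoarchean (starts 2800 Ma) and the youngest is Oligocene (ends 23.03 Ma).
In between, by decreasing start age: Cryogenian (720), Cambrian (538.8), Jurassic (201.4), Paleocene (66).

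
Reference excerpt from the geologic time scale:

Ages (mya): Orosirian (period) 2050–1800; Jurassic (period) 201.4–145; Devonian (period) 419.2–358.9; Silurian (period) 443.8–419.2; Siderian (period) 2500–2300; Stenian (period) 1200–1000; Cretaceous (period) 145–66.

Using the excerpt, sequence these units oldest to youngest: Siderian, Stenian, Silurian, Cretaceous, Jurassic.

Siderian, Stenian, Silurian, Jurassic, Cretaceous

Read off each span (Ma): Siderian 2500–2300; Stenian 1200–1000; Silurian 443.8–419.2; Cretaceous 145–66; Jurassic 201.4–145.
Larger Ma is older, so oldest→youngest is Siderian, Stenian, Silurian, Jurassic, Cretaceous.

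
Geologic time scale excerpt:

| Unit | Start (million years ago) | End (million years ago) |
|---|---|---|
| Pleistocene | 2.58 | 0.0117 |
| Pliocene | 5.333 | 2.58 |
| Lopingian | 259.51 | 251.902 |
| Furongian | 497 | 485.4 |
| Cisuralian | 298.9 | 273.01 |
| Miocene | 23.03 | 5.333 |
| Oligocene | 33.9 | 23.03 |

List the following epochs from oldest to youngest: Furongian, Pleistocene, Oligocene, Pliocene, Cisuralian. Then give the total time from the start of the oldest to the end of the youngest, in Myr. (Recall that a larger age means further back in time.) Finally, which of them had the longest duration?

Start ages (Ma): Furongian 497, Cisuralian 298.9, Oligocene 33.9, Pliocene 5.333, Pleistocene 2.58.
Ordered oldest to youngest: Furongian, Cisuralian, Oligocene, Pliocene, Pleistocene.
Span = 497 − 0.0117 = 496.9883 Myr.
Durations: Cisuralian 25.89, Oligocene 10.87, Pleistocene 2.5683, Furongian 11.6, Pliocene 2.753 → longest is Cisuralian (25.89 Myr).

Furongian, Cisuralian, Oligocene, Pliocene, Pleistocene; total span 496.9883 Myr; longest is Cisuralian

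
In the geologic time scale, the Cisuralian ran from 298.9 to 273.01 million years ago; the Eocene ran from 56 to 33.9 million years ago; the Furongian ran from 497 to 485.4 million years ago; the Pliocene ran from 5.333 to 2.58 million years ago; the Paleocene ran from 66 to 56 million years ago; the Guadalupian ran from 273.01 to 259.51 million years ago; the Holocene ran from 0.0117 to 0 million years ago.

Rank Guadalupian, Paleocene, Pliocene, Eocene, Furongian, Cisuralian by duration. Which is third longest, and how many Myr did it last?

Start − end for each: Guadalupian 273.01 − 259.51 = 13.5; Paleocene 66 − 56 = 10; Pliocene 5.333 − 2.58 = 2.753; Eocene 56 − 33.9 = 22.1; Furongian 497 − 485.4 = 11.6; Cisuralian 298.9 − 273.01 = 25.89.
Ranking these from longest: Cisuralian > Eocene > Guadalupian > Furongian > Paleocene > Pliocene.
Position 3 in that ranking is Guadalupian, which lasted 13.5 Myr.

Guadalupian, 13.5 million years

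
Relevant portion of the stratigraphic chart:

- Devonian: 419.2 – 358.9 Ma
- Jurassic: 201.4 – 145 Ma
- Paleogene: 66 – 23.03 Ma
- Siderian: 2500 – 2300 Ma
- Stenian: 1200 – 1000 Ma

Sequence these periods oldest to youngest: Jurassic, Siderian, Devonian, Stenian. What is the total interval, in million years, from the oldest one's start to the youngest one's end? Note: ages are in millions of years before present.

From the excerpt: Jurassic 201.4–145; Siderian 2500–2300; Devonian 419.2–358.9; Stenian 1200–1000 (Ma).
Larger Ma is earlier, so the oldest is Siderian and the youngest is Jurassic; oldest to youngest: Siderian, Stenian, Devonian, Jurassic.
Oldest start 2500 minus youngest end 145 gives 2355 Myr overall.

Siderian, Stenian, Devonian, Jurassic; total span 2355 Myr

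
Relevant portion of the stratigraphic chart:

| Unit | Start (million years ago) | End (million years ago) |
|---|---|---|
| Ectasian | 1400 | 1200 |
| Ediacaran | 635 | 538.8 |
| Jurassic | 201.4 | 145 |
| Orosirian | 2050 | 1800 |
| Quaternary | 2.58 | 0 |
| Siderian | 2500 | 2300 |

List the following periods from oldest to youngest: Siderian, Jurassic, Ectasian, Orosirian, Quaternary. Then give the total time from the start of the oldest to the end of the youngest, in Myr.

From the excerpt: Siderian 2500–2300; Jurassic 201.4–145; Ectasian 1400–1200; Orosirian 2050–1800; Quaternary 2.58–0 (Ma).
Larger Ma is earlier, so the oldest is Siderian and the youngest is Quaternary; oldest to youngest: Siderian, Orosirian, Ectasian, Jurassic, Quaternary.
Oldest start 2500 minus youngest end 0 gives 2500 Myr overall.

Siderian, Orosirian, Ectasian, Jurassic, Quaternary; total span 2500 Myr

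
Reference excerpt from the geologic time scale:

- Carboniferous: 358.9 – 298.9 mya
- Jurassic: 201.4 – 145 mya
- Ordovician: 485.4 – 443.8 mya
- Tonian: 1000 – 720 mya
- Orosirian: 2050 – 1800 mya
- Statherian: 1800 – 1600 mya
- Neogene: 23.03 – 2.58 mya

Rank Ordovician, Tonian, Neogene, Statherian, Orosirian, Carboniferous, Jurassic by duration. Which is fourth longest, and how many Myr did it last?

Carboniferous, 60 million years

Durations: Ordovician 41.6; Tonian 280; Neogene 20.45; Statherian 200; Orosirian 250; Carboniferous 60; Jurassic 56.4 Myr.
Sorted longest-first: Tonian (280), Orosirian (250), Statherian (200), Carboniferous (60), Jurassic (56.4), Ordovician (41.6), Neogene (20.45).
The fourth longest is Carboniferous at 60 Myr.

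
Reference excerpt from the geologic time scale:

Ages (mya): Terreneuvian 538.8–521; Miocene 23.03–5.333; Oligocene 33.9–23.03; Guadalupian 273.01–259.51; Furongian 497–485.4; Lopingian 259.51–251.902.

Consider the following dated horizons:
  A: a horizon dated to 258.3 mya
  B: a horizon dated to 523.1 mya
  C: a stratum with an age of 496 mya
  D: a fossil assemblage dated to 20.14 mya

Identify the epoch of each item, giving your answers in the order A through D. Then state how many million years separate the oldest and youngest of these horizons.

A — Lopingian; B — Terreneuvian; C — Furongian; D — Miocene; span 502.96 million years

Match each age against the start–end ranges in the excerpt: A = 258.3 Ma → Lopingian (259.51–251.902); B = 523.1 Ma → Terreneuvian (538.8–521); C = 496 Ma → Furongian (497–485.4); D = 20.14 Ma → Miocene (23.03–5.333).
The largest age is 523.1 Ma and the smallest is 20.14 Ma; their difference is 502.96 Myr.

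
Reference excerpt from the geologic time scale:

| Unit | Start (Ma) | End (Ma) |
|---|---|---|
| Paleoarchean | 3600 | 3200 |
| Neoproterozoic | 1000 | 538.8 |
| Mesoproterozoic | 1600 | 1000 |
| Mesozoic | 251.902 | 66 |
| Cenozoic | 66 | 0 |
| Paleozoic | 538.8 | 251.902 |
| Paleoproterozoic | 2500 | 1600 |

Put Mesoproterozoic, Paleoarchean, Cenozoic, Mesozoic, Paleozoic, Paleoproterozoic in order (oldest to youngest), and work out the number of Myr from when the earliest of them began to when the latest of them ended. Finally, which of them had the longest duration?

Paleoarchean, Paleoproterozoic, Mesoproterozoic, Paleozoic, Mesozoic, Cenozoic; total span 3600 Myr; longest is Paleoproterozoic

Start ages (Ma): Paleoarchean 3600, Paleoproterozoic 2500, Mesoproterozoic 1600, Paleozoic 538.8, Mesozoic 251.902, Cenozoic 66.
Ordered oldest to youngest: Paleoarchean, Paleoproterozoic, Mesoproterozoic, Paleozoic, Mesozoic, Cenozoic.
Span = 3600 − 0 = 3600 Myr.
Durations: Mesoproterozoic 600, Paleoproterozoic 900, Mesozoic 185.902, Paleozoic 286.898, Cenozoic 66, Paleoarchean 400 → longest is Paleoproterozoic (900 Myr).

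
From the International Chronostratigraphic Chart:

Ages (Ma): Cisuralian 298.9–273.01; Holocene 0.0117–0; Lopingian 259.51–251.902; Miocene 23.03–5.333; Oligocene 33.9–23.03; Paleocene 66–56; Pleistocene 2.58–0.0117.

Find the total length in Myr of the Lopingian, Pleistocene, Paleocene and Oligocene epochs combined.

Duration is start − end for each: (259.51 − 251.902) + (2.58 − 0.0117) + (66 − 56) + (33.9 − 23.03).
That is 7.608 + 2.5683 + 10 + 10.87, which totals 31.0463 million years.

31.0463 million years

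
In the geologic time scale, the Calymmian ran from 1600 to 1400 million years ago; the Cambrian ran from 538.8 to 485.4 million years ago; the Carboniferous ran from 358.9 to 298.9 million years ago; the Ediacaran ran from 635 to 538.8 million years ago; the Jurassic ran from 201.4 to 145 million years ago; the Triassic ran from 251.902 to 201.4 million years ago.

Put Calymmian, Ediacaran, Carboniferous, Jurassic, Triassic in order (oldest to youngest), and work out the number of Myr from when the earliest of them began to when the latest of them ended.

Calymmian, Ediacaran, Carboniferous, Triassic, Jurassic; total span 1455 Myr

Start ages (Ma): Calymmian 1600, Ediacaran 635, Carboniferous 358.9, Triassic 251.902, Jurassic 201.4.
Ordered oldest to youngest: Calymmian, Ediacaran, Carboniferous, Triassic, Jurassic.
Span = 1600 − 145 = 1455 Myr.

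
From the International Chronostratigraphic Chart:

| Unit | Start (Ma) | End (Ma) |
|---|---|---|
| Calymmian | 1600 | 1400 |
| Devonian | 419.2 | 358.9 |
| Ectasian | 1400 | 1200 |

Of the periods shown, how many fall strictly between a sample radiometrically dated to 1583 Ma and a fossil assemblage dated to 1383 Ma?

0

Checking each listed span, none has both start < 1583 Ma and end > 1383 Ma — every period straddles one of the two dates or lies outside them — so the count is 0.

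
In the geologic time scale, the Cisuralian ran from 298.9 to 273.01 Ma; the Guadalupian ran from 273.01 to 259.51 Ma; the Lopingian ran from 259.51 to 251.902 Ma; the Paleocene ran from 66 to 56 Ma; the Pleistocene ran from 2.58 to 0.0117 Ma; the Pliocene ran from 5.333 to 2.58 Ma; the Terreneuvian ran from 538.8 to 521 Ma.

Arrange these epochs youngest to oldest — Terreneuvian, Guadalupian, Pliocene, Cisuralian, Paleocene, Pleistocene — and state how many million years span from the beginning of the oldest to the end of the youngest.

From the excerpt: Terreneuvian 538.8–521; Guadalupian 273.01–259.51; Pliocene 5.333–2.58; Cisuralian 298.9–273.01; Paleocene 66–56; Pleistocene 2.58–0.0117 (Ma).
Larger Ma is earlier, so the oldest is Terreneuvian and the youngest is Pleistocene; youngest to oldest: Pleistocene, Pliocene, Paleocene, Guadalupian, Cisuralian, Terreneuvian.
Oldest start 538.8 minus youngest end 0.0117 gives 538.7883 Myr overall.

Pleistocene → Pliocene → Paleocene → Guadalupian → Cisuralian → Terreneuvian; total span 538.7883 Myr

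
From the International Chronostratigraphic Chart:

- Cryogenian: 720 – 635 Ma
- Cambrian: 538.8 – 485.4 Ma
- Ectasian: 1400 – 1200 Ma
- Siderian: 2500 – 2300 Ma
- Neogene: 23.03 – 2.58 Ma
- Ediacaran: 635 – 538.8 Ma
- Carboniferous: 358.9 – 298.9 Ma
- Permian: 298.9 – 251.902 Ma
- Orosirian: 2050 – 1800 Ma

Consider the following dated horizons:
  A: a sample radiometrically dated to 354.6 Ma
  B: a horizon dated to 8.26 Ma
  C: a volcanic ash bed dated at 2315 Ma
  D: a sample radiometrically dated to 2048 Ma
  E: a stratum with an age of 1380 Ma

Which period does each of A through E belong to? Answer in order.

A: 354.6 Ma lies in 358.9–298.9 Ma, so Carboniferous.
B: 8.26 Ma lies in 23.03–2.58 Ma, so Neogene.
C: 2315 Ma lies in 2500–2300 Ma, so Siderian.
D: 2048 Ma lies in 2050–1800 Ma, so Orosirian.
E: 1380 Ma lies in 1400–1200 Ma, so Ectasian.

A — Carboniferous; B — Neogene; C — Siderian; D — Orosirian; E — Ectasian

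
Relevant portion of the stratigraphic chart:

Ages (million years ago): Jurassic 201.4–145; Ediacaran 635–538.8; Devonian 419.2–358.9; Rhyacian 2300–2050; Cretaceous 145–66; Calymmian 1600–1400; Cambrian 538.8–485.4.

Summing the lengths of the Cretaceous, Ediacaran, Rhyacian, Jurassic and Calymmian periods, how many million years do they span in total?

Each duration: Cretaceous = 79; Ediacaran = 96.2; Rhyacian = 250; Jurassic = 56.4; Calymmian = 200.
Sum: 79 + 96.2 + 250 + 56.4 + 200 = 681.6 Myr.

681.6 million years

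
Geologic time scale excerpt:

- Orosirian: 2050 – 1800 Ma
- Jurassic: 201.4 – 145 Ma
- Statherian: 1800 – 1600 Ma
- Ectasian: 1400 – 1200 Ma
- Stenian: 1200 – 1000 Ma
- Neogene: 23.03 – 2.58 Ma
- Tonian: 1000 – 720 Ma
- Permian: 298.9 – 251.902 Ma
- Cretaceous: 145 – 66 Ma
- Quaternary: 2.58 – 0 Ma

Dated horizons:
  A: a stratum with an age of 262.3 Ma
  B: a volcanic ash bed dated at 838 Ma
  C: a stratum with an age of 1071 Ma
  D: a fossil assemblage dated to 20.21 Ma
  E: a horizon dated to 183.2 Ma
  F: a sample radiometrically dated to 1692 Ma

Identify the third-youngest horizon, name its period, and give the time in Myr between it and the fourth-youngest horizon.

Sorted youngest-first by Ma: D (20.21), E (183.2), A (262.3), B (838), C (1071), F (1692).
The third youngest is A at 262.3 Ma, which lies in 298.9–251.902 Ma: the Permian.
The fourth youngest is B at 838 Ma; separation = |262.3 − 838| = 575.7 Myr.

A, in the Permian; 575.7 million years to B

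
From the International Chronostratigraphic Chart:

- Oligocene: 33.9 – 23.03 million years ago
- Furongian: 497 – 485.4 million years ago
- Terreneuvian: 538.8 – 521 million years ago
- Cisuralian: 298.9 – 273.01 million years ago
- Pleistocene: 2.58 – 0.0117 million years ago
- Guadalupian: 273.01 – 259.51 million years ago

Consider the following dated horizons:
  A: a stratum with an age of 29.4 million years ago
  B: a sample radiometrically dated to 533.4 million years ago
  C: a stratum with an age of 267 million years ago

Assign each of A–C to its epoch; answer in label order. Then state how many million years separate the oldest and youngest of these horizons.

A: 29.4 Ma lies in 33.9–23.03 Ma, so Oligocene.
B: 533.4 Ma lies in 538.8–521 Ma, so Terreneuvian.
C: 267 Ma lies in 273.01–259.51 Ma, so Guadalupian.
Oldest = 533.4 Ma, youngest = 29.4 Ma → span 504 Myr.

A — Oligocene; B — Terreneuvian; C — Guadalupian; span 504 million years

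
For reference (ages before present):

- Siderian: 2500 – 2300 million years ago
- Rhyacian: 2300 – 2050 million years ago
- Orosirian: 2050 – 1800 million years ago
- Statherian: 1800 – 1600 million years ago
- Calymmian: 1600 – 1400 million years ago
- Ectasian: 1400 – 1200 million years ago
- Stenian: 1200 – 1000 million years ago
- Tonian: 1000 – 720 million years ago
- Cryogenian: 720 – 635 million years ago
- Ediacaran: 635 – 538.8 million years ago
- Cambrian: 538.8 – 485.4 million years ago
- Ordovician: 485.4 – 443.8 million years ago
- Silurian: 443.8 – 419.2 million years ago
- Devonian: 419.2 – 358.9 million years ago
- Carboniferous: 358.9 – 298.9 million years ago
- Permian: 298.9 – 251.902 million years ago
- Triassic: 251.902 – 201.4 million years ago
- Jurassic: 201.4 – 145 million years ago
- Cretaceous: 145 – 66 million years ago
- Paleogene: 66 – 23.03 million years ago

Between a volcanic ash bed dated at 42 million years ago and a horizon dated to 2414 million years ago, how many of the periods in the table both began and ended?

2414 Ma sits inside the Siderian (2500–2300) and 42 Ma inside the Paleogene (66–23.03); neither of those is wholly between the two dates.
The listed periods lying completely between them are Rhyacian, Orosirian, Statherian, Calymmian, Ectasian, Stenian, Tonian, Cryogenian, Ediacaran, Cambrian, Ordovician, Silurian, Devonian, Carboniferous, Permian, Triassic, Jurassic, Cretaceous — 18 in all.

18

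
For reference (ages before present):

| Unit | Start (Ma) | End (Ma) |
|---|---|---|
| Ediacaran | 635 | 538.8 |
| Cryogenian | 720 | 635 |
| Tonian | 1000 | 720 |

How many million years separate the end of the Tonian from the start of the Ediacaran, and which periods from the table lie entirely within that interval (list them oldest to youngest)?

End of Tonian = 720 Ma; start of Ediacaran = 635 Ma.
Gap = 720 − 635 = 85 Myr.
Periods wholly inside 720–635 Ma: Cryogenian (720–635).

85 million years; Cryogenian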